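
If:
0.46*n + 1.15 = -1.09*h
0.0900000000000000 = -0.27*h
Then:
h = -0.33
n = -1.71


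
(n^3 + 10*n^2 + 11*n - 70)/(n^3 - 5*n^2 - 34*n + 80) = (n + 7)/(n - 8)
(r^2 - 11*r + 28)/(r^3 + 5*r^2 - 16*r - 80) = (r - 7)/(r^2 + 9*r + 20)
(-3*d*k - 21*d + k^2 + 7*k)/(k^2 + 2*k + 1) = (-3*d*k - 21*d + k^2 + 7*k)/(k^2 + 2*k + 1)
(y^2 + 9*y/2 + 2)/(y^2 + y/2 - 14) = (2*y + 1)/(2*y - 7)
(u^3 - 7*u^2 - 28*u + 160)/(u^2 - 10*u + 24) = (u^2 - 3*u - 40)/(u - 6)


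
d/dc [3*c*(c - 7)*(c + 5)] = 9*c^2 - 12*c - 105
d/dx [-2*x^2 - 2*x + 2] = -4*x - 2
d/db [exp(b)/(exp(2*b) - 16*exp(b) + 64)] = (-exp(b) - 8)*exp(b)/(exp(3*b) - 24*exp(2*b) + 192*exp(b) - 512)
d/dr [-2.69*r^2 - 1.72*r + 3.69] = -5.38*r - 1.72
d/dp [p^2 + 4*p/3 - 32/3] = 2*p + 4/3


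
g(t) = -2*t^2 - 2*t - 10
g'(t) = -4*t - 2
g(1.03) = -14.18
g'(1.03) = -6.12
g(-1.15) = -10.34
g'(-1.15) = 2.60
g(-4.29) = -38.23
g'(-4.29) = 15.16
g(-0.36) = -9.54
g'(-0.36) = -0.56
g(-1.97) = -13.82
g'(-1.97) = 5.88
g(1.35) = -16.34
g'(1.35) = -7.40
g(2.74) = -30.50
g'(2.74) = -12.96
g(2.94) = -33.17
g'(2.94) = -13.76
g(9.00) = -190.00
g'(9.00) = -38.00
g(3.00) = -34.00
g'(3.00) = -14.00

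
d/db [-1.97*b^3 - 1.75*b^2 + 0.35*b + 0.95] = -5.91*b^2 - 3.5*b + 0.35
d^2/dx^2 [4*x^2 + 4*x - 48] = 8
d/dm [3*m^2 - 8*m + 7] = 6*m - 8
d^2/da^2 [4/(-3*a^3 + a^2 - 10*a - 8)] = 8*((9*a - 1)*(3*a^3 - a^2 + 10*a + 8) - (9*a^2 - 2*a + 10)^2)/(3*a^3 - a^2 + 10*a + 8)^3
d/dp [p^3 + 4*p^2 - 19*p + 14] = 3*p^2 + 8*p - 19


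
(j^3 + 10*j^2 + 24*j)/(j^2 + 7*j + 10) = j*(j^2 + 10*j + 24)/(j^2 + 7*j + 10)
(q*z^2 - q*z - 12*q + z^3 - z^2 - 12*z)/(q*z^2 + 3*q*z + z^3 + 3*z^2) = (z - 4)/z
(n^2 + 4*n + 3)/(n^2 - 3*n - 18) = (n + 1)/(n - 6)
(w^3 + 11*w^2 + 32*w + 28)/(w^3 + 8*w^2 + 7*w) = (w^2 + 4*w + 4)/(w*(w + 1))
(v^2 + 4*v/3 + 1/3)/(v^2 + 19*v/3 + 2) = (v + 1)/(v + 6)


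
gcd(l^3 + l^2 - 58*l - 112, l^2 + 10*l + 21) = l + 7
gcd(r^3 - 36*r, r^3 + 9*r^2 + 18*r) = r^2 + 6*r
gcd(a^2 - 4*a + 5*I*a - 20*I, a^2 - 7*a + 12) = a - 4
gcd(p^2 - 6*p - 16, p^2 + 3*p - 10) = 1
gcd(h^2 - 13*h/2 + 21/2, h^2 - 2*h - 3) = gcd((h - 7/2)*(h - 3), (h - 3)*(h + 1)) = h - 3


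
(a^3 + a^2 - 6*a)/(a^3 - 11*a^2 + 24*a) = (a^2 + a - 6)/(a^2 - 11*a + 24)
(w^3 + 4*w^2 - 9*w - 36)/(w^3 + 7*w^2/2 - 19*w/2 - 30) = 2*(w + 3)/(2*w + 5)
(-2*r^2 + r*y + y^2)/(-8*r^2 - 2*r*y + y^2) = (-r + y)/(-4*r + y)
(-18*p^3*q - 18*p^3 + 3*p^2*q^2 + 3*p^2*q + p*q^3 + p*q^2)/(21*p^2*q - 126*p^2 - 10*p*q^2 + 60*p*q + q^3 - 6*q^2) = p*(-6*p*q - 6*p - q^2 - q)/(7*p*q - 42*p - q^2 + 6*q)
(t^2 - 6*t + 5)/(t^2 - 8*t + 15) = (t - 1)/(t - 3)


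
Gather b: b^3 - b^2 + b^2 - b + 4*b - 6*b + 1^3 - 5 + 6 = b^3 - 3*b + 2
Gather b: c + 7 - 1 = c + 6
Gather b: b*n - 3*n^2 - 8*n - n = b*n - 3*n^2 - 9*n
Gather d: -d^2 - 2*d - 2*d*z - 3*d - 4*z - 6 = -d^2 + d*(-2*z - 5) - 4*z - 6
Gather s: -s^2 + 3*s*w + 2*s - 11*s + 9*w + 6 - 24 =-s^2 + s*(3*w - 9) + 9*w - 18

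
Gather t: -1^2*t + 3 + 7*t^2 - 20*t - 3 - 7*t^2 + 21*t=0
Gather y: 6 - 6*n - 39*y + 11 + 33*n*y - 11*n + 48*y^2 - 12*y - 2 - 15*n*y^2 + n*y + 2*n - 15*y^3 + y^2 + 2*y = -15*n - 15*y^3 + y^2*(49 - 15*n) + y*(34*n - 49) + 15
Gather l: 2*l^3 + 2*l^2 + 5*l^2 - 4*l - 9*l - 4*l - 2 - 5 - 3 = 2*l^3 + 7*l^2 - 17*l - 10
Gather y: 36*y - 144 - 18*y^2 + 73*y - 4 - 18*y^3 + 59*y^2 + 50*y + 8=-18*y^3 + 41*y^2 + 159*y - 140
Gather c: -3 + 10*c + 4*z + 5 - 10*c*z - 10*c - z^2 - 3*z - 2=-10*c*z - z^2 + z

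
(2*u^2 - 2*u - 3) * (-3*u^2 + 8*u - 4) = -6*u^4 + 22*u^3 - 15*u^2 - 16*u + 12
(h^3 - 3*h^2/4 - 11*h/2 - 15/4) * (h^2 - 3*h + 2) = h^5 - 15*h^4/4 - 5*h^3/4 + 45*h^2/4 + h/4 - 15/2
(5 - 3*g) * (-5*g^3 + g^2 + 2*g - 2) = 15*g^4 - 28*g^3 - g^2 + 16*g - 10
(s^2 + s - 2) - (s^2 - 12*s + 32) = 13*s - 34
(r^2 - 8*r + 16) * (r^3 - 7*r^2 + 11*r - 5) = r^5 - 15*r^4 + 83*r^3 - 205*r^2 + 216*r - 80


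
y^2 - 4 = (y - 2)*(y + 2)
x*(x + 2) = x^2 + 2*x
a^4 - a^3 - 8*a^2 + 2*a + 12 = (a - 3)*(a + 2)*(a - sqrt(2))*(a + sqrt(2))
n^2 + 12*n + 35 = (n + 5)*(n + 7)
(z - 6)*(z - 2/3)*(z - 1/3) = z^3 - 7*z^2 + 56*z/9 - 4/3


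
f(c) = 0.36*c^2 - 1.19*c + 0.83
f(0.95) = 0.02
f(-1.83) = 4.21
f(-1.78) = 4.09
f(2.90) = 0.41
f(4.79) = 3.39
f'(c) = 0.72*c - 1.19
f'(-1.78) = -2.47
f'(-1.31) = -2.13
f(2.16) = -0.06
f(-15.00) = 99.68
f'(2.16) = 0.37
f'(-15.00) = -11.99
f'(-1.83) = -2.51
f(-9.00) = 40.70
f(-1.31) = 3.01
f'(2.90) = 0.90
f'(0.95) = -0.51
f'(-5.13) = -4.88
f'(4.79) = 2.26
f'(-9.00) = -7.67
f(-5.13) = 16.41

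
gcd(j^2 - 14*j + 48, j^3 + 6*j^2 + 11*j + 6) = 1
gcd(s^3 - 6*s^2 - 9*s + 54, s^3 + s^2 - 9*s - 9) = s^2 - 9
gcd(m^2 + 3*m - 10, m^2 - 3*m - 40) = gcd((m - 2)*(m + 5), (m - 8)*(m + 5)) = m + 5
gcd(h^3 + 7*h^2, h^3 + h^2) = h^2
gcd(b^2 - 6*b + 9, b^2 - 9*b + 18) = b - 3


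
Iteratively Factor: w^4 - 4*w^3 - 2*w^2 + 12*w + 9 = (w - 3)*(w^3 - w^2 - 5*w - 3) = (w - 3)*(w + 1)*(w^2 - 2*w - 3) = (w - 3)^2*(w + 1)*(w + 1)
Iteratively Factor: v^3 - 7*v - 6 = (v + 1)*(v^2 - v - 6) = (v - 3)*(v + 1)*(v + 2)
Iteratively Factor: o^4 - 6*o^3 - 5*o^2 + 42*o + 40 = (o + 1)*(o^3 - 7*o^2 + 2*o + 40) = (o - 5)*(o + 1)*(o^2 - 2*o - 8) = (o - 5)*(o - 4)*(o + 1)*(o + 2)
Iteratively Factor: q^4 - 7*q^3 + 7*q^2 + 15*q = (q - 3)*(q^3 - 4*q^2 - 5*q) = q*(q - 3)*(q^2 - 4*q - 5) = q*(q - 5)*(q - 3)*(q + 1)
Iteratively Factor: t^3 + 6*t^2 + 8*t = (t + 2)*(t^2 + 4*t) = t*(t + 2)*(t + 4)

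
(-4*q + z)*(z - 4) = -4*q*z + 16*q + z^2 - 4*z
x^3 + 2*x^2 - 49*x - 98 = (x - 7)*(x + 2)*(x + 7)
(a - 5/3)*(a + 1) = a^2 - 2*a/3 - 5/3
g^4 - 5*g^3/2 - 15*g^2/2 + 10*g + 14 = (g - 7/2)*(g - 2)*(g + 1)*(g + 2)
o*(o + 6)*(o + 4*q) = o^3 + 4*o^2*q + 6*o^2 + 24*o*q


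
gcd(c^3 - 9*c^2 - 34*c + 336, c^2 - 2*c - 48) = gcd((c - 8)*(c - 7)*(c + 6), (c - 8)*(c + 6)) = c^2 - 2*c - 48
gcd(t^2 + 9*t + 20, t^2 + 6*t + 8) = t + 4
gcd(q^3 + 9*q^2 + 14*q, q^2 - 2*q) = q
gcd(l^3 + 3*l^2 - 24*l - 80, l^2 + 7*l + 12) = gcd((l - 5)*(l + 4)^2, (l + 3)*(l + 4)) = l + 4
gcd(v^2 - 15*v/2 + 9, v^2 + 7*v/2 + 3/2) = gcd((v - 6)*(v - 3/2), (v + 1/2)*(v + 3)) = 1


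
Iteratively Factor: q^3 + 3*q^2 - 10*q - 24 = (q - 3)*(q^2 + 6*q + 8) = (q - 3)*(q + 2)*(q + 4)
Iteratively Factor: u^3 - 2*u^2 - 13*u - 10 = (u + 2)*(u^2 - 4*u - 5) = (u + 1)*(u + 2)*(u - 5)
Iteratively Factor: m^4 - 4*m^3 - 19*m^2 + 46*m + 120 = (m - 5)*(m^3 + m^2 - 14*m - 24) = (m - 5)*(m + 3)*(m^2 - 2*m - 8) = (m - 5)*(m - 4)*(m + 3)*(m + 2)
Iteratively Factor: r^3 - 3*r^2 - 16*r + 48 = (r - 4)*(r^2 + r - 12) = (r - 4)*(r - 3)*(r + 4)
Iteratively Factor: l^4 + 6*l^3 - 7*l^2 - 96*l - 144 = (l - 4)*(l^3 + 10*l^2 + 33*l + 36) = (l - 4)*(l + 3)*(l^2 + 7*l + 12) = (l - 4)*(l + 3)*(l + 4)*(l + 3)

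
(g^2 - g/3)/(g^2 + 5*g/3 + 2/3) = g*(3*g - 1)/(3*g^2 + 5*g + 2)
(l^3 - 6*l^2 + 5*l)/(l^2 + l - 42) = l*(l^2 - 6*l + 5)/(l^2 + l - 42)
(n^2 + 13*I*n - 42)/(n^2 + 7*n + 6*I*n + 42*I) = (n + 7*I)/(n + 7)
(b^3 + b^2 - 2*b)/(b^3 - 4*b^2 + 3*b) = (b + 2)/(b - 3)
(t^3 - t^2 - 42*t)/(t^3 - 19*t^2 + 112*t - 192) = t*(t^2 - t - 42)/(t^3 - 19*t^2 + 112*t - 192)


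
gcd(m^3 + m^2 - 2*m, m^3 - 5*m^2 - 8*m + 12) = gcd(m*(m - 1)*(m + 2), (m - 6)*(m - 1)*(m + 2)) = m^2 + m - 2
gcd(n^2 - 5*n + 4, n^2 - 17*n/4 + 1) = n - 4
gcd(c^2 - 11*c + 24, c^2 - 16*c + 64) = c - 8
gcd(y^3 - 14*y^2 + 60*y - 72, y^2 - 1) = 1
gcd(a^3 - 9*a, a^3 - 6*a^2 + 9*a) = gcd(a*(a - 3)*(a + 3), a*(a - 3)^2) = a^2 - 3*a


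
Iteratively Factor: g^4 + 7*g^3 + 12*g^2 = (g + 4)*(g^3 + 3*g^2) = g*(g + 4)*(g^2 + 3*g) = g*(g + 3)*(g + 4)*(g)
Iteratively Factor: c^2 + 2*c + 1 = (c + 1)*(c + 1)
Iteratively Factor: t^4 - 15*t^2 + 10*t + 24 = (t + 4)*(t^3 - 4*t^2 + t + 6) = (t - 3)*(t + 4)*(t^2 - t - 2) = (t - 3)*(t - 2)*(t + 4)*(t + 1)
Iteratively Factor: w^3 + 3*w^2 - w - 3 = (w - 1)*(w^2 + 4*w + 3) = (w - 1)*(w + 1)*(w + 3)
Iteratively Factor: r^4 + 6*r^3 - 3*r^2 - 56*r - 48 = (r + 1)*(r^3 + 5*r^2 - 8*r - 48) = (r + 1)*(r + 4)*(r^2 + r - 12) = (r - 3)*(r + 1)*(r + 4)*(r + 4)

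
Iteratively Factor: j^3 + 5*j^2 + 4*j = (j + 4)*(j^2 + j) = (j + 1)*(j + 4)*(j)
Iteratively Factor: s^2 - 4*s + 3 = (s - 1)*(s - 3)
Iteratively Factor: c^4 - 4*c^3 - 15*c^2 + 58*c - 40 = (c - 1)*(c^3 - 3*c^2 - 18*c + 40) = (c - 2)*(c - 1)*(c^2 - c - 20) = (c - 5)*(c - 2)*(c - 1)*(c + 4)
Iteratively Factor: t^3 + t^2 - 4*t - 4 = (t + 2)*(t^2 - t - 2) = (t + 1)*(t + 2)*(t - 2)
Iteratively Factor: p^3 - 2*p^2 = (p - 2)*(p^2) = p*(p - 2)*(p)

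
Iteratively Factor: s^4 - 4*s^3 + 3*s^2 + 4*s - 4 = (s + 1)*(s^3 - 5*s^2 + 8*s - 4) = (s - 1)*(s + 1)*(s^2 - 4*s + 4) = (s - 2)*(s - 1)*(s + 1)*(s - 2)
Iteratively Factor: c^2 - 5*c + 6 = (c - 2)*(c - 3)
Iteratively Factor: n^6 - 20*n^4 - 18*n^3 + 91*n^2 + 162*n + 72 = (n + 3)*(n^5 - 3*n^4 - 11*n^3 + 15*n^2 + 46*n + 24) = (n - 4)*(n + 3)*(n^4 + n^3 - 7*n^2 - 13*n - 6) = (n - 4)*(n - 3)*(n + 3)*(n^3 + 4*n^2 + 5*n + 2) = (n - 4)*(n - 3)*(n + 1)*(n + 3)*(n^2 + 3*n + 2) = (n - 4)*(n - 3)*(n + 1)*(n + 2)*(n + 3)*(n + 1)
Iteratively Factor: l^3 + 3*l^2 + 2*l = (l)*(l^2 + 3*l + 2) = l*(l + 2)*(l + 1)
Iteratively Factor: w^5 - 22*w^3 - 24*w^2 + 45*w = (w + 3)*(w^4 - 3*w^3 - 13*w^2 + 15*w) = (w + 3)^2*(w^3 - 6*w^2 + 5*w) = (w - 5)*(w + 3)^2*(w^2 - w) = (w - 5)*(w - 1)*(w + 3)^2*(w)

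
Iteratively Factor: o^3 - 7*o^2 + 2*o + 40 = (o - 4)*(o^2 - 3*o - 10) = (o - 4)*(o + 2)*(o - 5)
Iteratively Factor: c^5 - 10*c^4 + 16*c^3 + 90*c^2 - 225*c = (c - 5)*(c^4 - 5*c^3 - 9*c^2 + 45*c) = (c - 5)*(c - 3)*(c^3 - 2*c^2 - 15*c) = (c - 5)^2*(c - 3)*(c^2 + 3*c) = (c - 5)^2*(c - 3)*(c + 3)*(c)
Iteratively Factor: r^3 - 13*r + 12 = (r - 1)*(r^2 + r - 12) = (r - 3)*(r - 1)*(r + 4)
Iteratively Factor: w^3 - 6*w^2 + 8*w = (w - 4)*(w^2 - 2*w) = w*(w - 4)*(w - 2)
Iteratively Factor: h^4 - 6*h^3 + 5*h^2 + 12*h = (h - 3)*(h^3 - 3*h^2 - 4*h) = (h - 3)*(h + 1)*(h^2 - 4*h) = h*(h - 3)*(h + 1)*(h - 4)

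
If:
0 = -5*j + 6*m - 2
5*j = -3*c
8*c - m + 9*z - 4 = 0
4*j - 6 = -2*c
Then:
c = -15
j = 9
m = 47/6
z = 791/54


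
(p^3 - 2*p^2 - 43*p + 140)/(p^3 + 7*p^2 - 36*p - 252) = (p^2 - 9*p + 20)/(p^2 - 36)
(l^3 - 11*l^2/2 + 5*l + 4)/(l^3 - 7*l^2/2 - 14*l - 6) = (l^2 - 6*l + 8)/(l^2 - 4*l - 12)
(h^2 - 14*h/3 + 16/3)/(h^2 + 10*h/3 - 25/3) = (3*h^2 - 14*h + 16)/(3*h^2 + 10*h - 25)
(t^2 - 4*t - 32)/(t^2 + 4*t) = (t - 8)/t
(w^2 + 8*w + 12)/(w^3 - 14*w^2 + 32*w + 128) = (w + 6)/(w^2 - 16*w + 64)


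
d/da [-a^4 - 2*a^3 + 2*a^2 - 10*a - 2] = -4*a^3 - 6*a^2 + 4*a - 10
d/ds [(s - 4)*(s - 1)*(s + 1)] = 3*s^2 - 8*s - 1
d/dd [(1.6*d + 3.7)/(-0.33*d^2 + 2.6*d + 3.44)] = (0.528*d^2 + 2.442*d - 4.116)/(0.1089*d^4 - 1.716*d^3 + 4.4896*d^2 + 17.888*d + 11.8336)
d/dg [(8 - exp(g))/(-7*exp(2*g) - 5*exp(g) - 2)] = (-(exp(g) - 8)*(14*exp(g) + 5) + 7*exp(2*g) + 5*exp(g) + 2)*exp(g)/(7*exp(2*g) + 5*exp(g) + 2)^2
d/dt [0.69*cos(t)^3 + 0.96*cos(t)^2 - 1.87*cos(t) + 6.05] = (-2.07*cos(t)^2 - 1.92*cos(t) + 1.87)*sin(t)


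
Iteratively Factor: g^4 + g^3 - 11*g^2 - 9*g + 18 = (g - 3)*(g^3 + 4*g^2 + g - 6) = (g - 3)*(g + 3)*(g^2 + g - 2) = (g - 3)*(g - 1)*(g + 3)*(g + 2)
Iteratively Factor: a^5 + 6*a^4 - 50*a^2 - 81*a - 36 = (a + 1)*(a^4 + 5*a^3 - 5*a^2 - 45*a - 36) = (a + 1)*(a + 4)*(a^3 + a^2 - 9*a - 9) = (a + 1)*(a + 3)*(a + 4)*(a^2 - 2*a - 3) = (a - 3)*(a + 1)*(a + 3)*(a + 4)*(a + 1)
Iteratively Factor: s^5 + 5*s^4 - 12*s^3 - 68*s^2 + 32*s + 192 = (s + 4)*(s^4 + s^3 - 16*s^2 - 4*s + 48) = (s + 2)*(s + 4)*(s^3 - s^2 - 14*s + 24) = (s - 2)*(s + 2)*(s + 4)*(s^2 + s - 12) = (s - 3)*(s - 2)*(s + 2)*(s + 4)*(s + 4)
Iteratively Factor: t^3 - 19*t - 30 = (t + 2)*(t^2 - 2*t - 15) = (t - 5)*(t + 2)*(t + 3)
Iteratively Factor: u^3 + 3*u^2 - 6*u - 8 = (u - 2)*(u^2 + 5*u + 4) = (u - 2)*(u + 4)*(u + 1)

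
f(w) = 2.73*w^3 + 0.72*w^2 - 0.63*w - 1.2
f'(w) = 8.19*w^2 + 1.44*w - 0.63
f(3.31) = 103.61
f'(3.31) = 93.87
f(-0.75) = -1.47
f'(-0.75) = 2.90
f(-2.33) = -30.36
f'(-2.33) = 40.48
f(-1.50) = -7.85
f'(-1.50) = 15.64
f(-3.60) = -116.97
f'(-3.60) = 100.33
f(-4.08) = -172.06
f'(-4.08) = 129.83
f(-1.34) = -5.63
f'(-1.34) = 12.15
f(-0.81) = -1.67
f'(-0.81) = 3.58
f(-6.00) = -561.18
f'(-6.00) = 285.57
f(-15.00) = -9043.50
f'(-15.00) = 1820.52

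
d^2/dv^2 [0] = 0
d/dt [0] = 0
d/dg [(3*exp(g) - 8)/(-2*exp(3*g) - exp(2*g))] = (12*exp(2*g) - 45*exp(g) - 16)*exp(-2*g)/(4*exp(2*g) + 4*exp(g) + 1)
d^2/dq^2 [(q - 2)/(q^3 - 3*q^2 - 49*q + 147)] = 2*((q - 2)*(-3*q^2 + 6*q + 49)^2 + (-3*q^2 + 6*q - 3*(q - 2)*(q - 1) + 49)*(q^3 - 3*q^2 - 49*q + 147))/(q^3 - 3*q^2 - 49*q + 147)^3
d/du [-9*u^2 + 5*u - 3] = 5 - 18*u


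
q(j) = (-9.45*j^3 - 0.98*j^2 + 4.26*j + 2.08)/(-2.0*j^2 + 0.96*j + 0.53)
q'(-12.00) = 4.72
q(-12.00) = -53.98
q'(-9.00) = 4.72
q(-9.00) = -39.82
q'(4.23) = 4.70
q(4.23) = 22.85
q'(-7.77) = 4.72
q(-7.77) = -34.01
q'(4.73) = 4.71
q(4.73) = 25.20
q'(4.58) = 4.71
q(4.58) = 24.49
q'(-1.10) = 4.04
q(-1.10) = -2.98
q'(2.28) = 4.65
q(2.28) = 13.72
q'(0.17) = 3.00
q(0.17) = 4.30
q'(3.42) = 4.69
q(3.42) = 19.04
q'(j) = (4.0*j - 0.96)*(-9.45*j^3 - 0.98*j^2 + 4.26*j + 2.08)/(-2.0*j^2 + 0.96*j + 0.53)^2 + (-28.35*j^2 - 1.96*j + 4.26)/(-2.0*j^2 + 0.96*j + 0.53)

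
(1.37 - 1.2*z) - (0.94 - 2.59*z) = 1.39*z + 0.43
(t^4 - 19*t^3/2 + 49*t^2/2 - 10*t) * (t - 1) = t^5 - 21*t^4/2 + 34*t^3 - 69*t^2/2 + 10*t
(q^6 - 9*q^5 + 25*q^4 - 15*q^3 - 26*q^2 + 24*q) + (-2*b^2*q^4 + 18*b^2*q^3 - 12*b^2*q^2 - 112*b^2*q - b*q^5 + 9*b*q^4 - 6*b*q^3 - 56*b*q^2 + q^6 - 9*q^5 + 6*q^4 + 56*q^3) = -2*b^2*q^4 + 18*b^2*q^3 - 12*b^2*q^2 - 112*b^2*q - b*q^5 + 9*b*q^4 - 6*b*q^3 - 56*b*q^2 + 2*q^6 - 18*q^5 + 31*q^4 + 41*q^3 - 26*q^2 + 24*q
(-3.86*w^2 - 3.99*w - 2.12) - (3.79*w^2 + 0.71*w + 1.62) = -7.65*w^2 - 4.7*w - 3.74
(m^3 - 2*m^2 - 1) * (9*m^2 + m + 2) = 9*m^5 - 17*m^4 - 13*m^2 - m - 2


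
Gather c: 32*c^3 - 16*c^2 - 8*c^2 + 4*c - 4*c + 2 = 32*c^3 - 24*c^2 + 2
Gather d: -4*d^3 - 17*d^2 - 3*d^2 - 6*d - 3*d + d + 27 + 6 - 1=-4*d^3 - 20*d^2 - 8*d + 32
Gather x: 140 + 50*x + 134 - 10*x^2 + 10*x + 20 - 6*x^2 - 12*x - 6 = -16*x^2 + 48*x + 288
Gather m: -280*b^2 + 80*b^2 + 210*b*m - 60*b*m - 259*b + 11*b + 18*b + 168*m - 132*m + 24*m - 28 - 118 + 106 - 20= -200*b^2 - 230*b + m*(150*b + 60) - 60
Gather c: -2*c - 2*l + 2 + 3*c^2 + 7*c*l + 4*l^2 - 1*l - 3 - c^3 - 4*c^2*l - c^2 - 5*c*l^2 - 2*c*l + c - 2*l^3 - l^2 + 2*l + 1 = -c^3 + c^2*(2 - 4*l) + c*(-5*l^2 + 5*l - 1) - 2*l^3 + 3*l^2 - l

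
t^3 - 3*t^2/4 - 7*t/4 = t*(t - 7/4)*(t + 1)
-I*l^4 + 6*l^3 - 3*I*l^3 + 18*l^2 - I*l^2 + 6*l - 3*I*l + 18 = (l + 3)*(l - I)*(l + 6*I)*(-I*l + 1)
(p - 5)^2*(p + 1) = p^3 - 9*p^2 + 15*p + 25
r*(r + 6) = r^2 + 6*r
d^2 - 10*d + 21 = (d - 7)*(d - 3)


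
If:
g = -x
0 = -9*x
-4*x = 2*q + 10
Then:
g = 0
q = -5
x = 0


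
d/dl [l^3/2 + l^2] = l*(3*l + 4)/2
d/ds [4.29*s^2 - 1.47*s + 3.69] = 8.58*s - 1.47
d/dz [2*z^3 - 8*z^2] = 2*z*(3*z - 8)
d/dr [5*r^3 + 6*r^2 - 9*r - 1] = 15*r^2 + 12*r - 9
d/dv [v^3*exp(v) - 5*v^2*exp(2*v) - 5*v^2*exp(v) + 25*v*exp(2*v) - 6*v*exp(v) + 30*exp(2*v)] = (v^3 - 10*v^2*exp(v) - 2*v^2 + 40*v*exp(v) - 16*v + 85*exp(v) - 6)*exp(v)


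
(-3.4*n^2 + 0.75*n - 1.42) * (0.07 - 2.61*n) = 8.874*n^3 - 2.1955*n^2 + 3.7587*n - 0.0994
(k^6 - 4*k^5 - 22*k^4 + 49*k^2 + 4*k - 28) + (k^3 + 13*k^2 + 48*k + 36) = k^6 - 4*k^5 - 22*k^4 + k^3 + 62*k^2 + 52*k + 8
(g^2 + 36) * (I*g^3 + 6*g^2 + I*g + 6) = I*g^5 + 6*g^4 + 37*I*g^3 + 222*g^2 + 36*I*g + 216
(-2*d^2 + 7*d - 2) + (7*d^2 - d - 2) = 5*d^2 + 6*d - 4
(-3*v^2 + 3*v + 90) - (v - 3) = -3*v^2 + 2*v + 93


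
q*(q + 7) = q^2 + 7*q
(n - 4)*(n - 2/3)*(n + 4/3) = n^3 - 10*n^2/3 - 32*n/9 + 32/9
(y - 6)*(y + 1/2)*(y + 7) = y^3 + 3*y^2/2 - 83*y/2 - 21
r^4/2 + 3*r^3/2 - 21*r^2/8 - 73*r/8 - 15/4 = (r/2 + 1)*(r - 5/2)*(r + 1/2)*(r + 3)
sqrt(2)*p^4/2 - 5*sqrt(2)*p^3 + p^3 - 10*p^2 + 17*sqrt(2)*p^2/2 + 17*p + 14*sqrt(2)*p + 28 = (p/2 + sqrt(2)/2)*(p - 7)*(p - 4)*(sqrt(2)*p + sqrt(2))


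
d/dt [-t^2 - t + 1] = -2*t - 1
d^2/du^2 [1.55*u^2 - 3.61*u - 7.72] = 3.10000000000000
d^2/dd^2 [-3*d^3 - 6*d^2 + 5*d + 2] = -18*d - 12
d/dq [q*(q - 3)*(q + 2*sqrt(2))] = 3*q^2 - 6*q + 4*sqrt(2)*q - 6*sqrt(2)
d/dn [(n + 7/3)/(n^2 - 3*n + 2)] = (-n^2 - 14*n/3 + 9)/(n^4 - 6*n^3 + 13*n^2 - 12*n + 4)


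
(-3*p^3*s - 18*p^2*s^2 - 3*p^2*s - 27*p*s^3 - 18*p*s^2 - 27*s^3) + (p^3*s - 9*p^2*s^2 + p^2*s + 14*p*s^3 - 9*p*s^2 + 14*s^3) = -2*p^3*s - 27*p^2*s^2 - 2*p^2*s - 13*p*s^3 - 27*p*s^2 - 13*s^3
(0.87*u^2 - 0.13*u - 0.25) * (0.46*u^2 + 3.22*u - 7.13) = 0.4002*u^4 + 2.7416*u^3 - 6.7367*u^2 + 0.1219*u + 1.7825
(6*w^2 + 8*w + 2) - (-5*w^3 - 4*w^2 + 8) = 5*w^3 + 10*w^2 + 8*w - 6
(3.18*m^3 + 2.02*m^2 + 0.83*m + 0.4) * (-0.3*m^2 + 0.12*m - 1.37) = -0.954*m^5 - 0.2244*m^4 - 4.3632*m^3 - 2.7878*m^2 - 1.0891*m - 0.548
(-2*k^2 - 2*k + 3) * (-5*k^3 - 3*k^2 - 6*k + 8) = 10*k^5 + 16*k^4 + 3*k^3 - 13*k^2 - 34*k + 24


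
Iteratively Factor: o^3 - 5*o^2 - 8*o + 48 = (o - 4)*(o^2 - o - 12) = (o - 4)*(o + 3)*(o - 4)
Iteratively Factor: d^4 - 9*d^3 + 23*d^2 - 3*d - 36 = (d - 4)*(d^3 - 5*d^2 + 3*d + 9) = (d - 4)*(d - 3)*(d^2 - 2*d - 3) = (d - 4)*(d - 3)^2*(d + 1)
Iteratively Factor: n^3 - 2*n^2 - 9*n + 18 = (n - 2)*(n^2 - 9) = (n - 3)*(n - 2)*(n + 3)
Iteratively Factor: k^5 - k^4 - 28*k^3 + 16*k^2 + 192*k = (k + 3)*(k^4 - 4*k^3 - 16*k^2 + 64*k) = (k + 3)*(k + 4)*(k^3 - 8*k^2 + 16*k) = (k - 4)*(k + 3)*(k + 4)*(k^2 - 4*k) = (k - 4)^2*(k + 3)*(k + 4)*(k)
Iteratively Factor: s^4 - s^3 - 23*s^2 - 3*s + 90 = (s - 5)*(s^3 + 4*s^2 - 3*s - 18) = (s - 5)*(s + 3)*(s^2 + s - 6) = (s - 5)*(s + 3)^2*(s - 2)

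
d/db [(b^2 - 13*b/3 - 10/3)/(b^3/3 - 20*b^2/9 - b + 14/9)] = 3*(-9*b^4 + 78*b^3 - 197*b^2 - 316*b - 272)/(9*b^6 - 120*b^5 + 346*b^4 + 444*b^3 - 479*b^2 - 252*b + 196)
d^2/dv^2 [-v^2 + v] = -2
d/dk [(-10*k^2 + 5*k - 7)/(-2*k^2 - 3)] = (10*k^2 + 32*k - 15)/(4*k^4 + 12*k^2 + 9)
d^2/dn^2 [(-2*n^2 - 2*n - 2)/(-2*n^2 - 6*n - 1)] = 4*(-8*n^3 + 6*n^2 + 30*n + 29)/(8*n^6 + 72*n^5 + 228*n^4 + 288*n^3 + 114*n^2 + 18*n + 1)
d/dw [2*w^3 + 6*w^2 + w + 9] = 6*w^2 + 12*w + 1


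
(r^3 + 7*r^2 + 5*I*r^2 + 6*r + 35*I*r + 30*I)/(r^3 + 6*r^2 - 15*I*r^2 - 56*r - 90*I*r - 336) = (r^2 + r*(1 + 5*I) + 5*I)/(r^2 - 15*I*r - 56)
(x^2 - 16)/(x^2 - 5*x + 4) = (x + 4)/(x - 1)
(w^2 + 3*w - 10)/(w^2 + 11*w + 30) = (w - 2)/(w + 6)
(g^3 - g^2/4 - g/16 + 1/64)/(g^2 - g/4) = g - 1/(16*g)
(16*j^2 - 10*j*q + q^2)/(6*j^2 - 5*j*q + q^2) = (-8*j + q)/(-3*j + q)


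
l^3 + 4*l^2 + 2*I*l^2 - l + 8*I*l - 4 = (l + 4)*(l + I)^2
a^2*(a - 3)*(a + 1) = a^4 - 2*a^3 - 3*a^2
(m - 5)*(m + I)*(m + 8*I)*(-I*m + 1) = -I*m^4 + 10*m^3 + 5*I*m^3 - 50*m^2 + 17*I*m^2 - 8*m - 85*I*m + 40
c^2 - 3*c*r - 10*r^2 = (c - 5*r)*(c + 2*r)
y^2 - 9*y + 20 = (y - 5)*(y - 4)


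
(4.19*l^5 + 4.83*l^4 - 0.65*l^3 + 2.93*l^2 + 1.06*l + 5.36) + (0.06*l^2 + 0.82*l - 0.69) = 4.19*l^5 + 4.83*l^4 - 0.65*l^3 + 2.99*l^2 + 1.88*l + 4.67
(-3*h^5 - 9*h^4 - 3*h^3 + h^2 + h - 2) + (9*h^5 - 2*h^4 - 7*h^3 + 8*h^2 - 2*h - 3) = 6*h^5 - 11*h^4 - 10*h^3 + 9*h^2 - h - 5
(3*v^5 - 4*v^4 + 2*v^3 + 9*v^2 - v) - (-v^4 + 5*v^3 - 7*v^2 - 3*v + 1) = 3*v^5 - 3*v^4 - 3*v^3 + 16*v^2 + 2*v - 1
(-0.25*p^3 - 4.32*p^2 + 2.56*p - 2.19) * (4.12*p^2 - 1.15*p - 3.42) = -1.03*p^5 - 17.5109*p^4 + 16.3702*p^3 + 2.8076*p^2 - 6.2367*p + 7.4898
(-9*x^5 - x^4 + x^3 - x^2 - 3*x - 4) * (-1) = 9*x^5 + x^4 - x^3 + x^2 + 3*x + 4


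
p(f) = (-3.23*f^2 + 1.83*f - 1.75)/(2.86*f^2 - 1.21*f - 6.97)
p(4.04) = -1.35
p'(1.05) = 1.60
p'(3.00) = 0.60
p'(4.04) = 0.15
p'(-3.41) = -0.24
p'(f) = (1.21 - 5.72*f)*(-3.23*f^2 + 1.83*f - 1.75)/(2.86*f^2 - 1.21*f - 6.97)^2 + (1.83 - 6.46*f)/(2.86*f^2 - 1.21*f - 6.97)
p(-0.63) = 0.83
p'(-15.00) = -0.00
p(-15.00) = -1.15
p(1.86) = -14.13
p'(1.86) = 182.59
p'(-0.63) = -1.95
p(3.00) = -1.67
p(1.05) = 0.67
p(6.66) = -1.19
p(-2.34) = -2.06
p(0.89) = 0.46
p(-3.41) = -1.50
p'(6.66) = 0.02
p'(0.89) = 0.99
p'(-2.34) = -1.14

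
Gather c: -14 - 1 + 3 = -12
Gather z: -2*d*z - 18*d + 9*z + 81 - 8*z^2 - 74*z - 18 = -18*d - 8*z^2 + z*(-2*d - 65) + 63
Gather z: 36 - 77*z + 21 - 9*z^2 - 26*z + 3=-9*z^2 - 103*z + 60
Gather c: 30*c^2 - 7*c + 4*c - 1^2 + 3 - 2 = 30*c^2 - 3*c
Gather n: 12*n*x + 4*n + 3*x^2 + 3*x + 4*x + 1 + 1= n*(12*x + 4) + 3*x^2 + 7*x + 2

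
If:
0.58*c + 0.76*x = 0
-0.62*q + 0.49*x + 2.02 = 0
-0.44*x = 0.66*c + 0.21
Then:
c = -0.65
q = 3.65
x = 0.49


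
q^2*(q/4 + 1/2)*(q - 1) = q^4/4 + q^3/4 - q^2/2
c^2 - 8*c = c*(c - 8)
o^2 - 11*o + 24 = (o - 8)*(o - 3)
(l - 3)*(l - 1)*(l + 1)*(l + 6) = l^4 + 3*l^3 - 19*l^2 - 3*l + 18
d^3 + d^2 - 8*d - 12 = (d - 3)*(d + 2)^2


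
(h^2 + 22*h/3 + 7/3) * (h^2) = h^4 + 22*h^3/3 + 7*h^2/3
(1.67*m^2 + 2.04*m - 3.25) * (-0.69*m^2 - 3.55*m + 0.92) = -1.1523*m^4 - 7.3361*m^3 - 3.4631*m^2 + 13.4143*m - 2.99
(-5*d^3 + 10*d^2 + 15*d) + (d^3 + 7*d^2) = -4*d^3 + 17*d^2 + 15*d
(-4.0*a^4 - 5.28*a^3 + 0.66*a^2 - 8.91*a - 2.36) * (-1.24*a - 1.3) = 4.96*a^5 + 11.7472*a^4 + 6.0456*a^3 + 10.1904*a^2 + 14.5094*a + 3.068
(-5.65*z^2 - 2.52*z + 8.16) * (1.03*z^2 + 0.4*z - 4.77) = -5.8195*z^4 - 4.8556*z^3 + 34.3473*z^2 + 15.2844*z - 38.9232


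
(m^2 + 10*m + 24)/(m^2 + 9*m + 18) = (m + 4)/(m + 3)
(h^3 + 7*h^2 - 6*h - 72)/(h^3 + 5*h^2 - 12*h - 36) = (h + 4)/(h + 2)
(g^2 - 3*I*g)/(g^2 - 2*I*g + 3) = g/(g + I)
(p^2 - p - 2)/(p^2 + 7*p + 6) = (p - 2)/(p + 6)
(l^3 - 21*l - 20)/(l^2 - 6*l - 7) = (l^2 - l - 20)/(l - 7)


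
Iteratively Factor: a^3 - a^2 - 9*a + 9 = (a - 1)*(a^2 - 9) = (a - 3)*(a - 1)*(a + 3)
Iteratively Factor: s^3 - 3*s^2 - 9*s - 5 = (s - 5)*(s^2 + 2*s + 1) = (s - 5)*(s + 1)*(s + 1)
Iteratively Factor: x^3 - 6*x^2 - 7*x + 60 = (x + 3)*(x^2 - 9*x + 20) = (x - 4)*(x + 3)*(x - 5)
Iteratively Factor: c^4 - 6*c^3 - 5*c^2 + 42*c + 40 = (c + 1)*(c^3 - 7*c^2 + 2*c + 40) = (c - 5)*(c + 1)*(c^2 - 2*c - 8) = (c - 5)*(c - 4)*(c + 1)*(c + 2)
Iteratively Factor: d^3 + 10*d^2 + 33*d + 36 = (d + 3)*(d^2 + 7*d + 12) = (d + 3)^2*(d + 4)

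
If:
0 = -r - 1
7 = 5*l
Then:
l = 7/5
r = -1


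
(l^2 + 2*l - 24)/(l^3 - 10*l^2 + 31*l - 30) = (l^2 + 2*l - 24)/(l^3 - 10*l^2 + 31*l - 30)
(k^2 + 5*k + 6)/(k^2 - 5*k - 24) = (k + 2)/(k - 8)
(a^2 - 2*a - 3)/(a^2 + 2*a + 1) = (a - 3)/(a + 1)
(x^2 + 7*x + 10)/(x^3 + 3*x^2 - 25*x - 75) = (x + 2)/(x^2 - 2*x - 15)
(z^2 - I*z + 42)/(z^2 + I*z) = (z^2 - I*z + 42)/(z*(z + I))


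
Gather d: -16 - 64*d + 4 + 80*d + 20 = 16*d + 8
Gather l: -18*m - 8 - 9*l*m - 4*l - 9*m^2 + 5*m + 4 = l*(-9*m - 4) - 9*m^2 - 13*m - 4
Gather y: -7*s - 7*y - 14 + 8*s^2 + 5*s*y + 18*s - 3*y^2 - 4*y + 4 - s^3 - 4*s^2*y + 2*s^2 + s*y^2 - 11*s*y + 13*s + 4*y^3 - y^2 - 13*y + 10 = -s^3 + 10*s^2 + 24*s + 4*y^3 + y^2*(s - 4) + y*(-4*s^2 - 6*s - 24)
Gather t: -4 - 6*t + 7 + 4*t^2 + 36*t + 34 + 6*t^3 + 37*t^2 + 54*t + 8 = 6*t^3 + 41*t^2 + 84*t + 45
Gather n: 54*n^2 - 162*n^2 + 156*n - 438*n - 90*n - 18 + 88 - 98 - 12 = -108*n^2 - 372*n - 40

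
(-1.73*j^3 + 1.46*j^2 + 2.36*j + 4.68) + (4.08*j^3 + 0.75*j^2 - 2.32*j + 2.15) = 2.35*j^3 + 2.21*j^2 + 0.04*j + 6.83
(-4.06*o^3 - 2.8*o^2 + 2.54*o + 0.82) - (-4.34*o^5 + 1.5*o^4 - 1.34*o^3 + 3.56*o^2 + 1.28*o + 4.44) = 4.34*o^5 - 1.5*o^4 - 2.72*o^3 - 6.36*o^2 + 1.26*o - 3.62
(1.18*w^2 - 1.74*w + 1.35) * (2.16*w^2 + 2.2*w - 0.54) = 2.5488*w^4 - 1.1624*w^3 - 1.5492*w^2 + 3.9096*w - 0.729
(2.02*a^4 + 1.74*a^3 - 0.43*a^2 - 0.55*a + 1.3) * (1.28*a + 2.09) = 2.5856*a^5 + 6.449*a^4 + 3.0862*a^3 - 1.6027*a^2 + 0.5145*a + 2.717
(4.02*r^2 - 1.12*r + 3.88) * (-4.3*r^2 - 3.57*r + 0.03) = -17.286*r^4 - 9.5354*r^3 - 12.565*r^2 - 13.8852*r + 0.1164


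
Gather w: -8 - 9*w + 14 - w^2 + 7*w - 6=-w^2 - 2*w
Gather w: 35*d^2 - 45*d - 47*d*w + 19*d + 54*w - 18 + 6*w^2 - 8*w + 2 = 35*d^2 - 26*d + 6*w^2 + w*(46 - 47*d) - 16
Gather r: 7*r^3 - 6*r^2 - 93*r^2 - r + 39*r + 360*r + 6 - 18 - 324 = 7*r^3 - 99*r^2 + 398*r - 336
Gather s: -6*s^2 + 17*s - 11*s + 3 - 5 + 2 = -6*s^2 + 6*s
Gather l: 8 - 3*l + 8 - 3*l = 16 - 6*l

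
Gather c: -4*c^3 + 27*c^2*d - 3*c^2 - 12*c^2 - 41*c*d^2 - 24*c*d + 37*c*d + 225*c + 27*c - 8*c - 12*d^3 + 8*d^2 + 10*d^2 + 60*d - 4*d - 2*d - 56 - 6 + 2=-4*c^3 + c^2*(27*d - 15) + c*(-41*d^2 + 13*d + 244) - 12*d^3 + 18*d^2 + 54*d - 60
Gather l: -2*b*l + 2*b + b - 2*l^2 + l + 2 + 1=3*b - 2*l^2 + l*(1 - 2*b) + 3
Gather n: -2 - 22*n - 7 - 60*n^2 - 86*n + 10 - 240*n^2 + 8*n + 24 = -300*n^2 - 100*n + 25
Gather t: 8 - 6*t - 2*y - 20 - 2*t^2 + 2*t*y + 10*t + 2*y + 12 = -2*t^2 + t*(2*y + 4)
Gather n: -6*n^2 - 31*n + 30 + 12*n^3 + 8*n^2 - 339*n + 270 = 12*n^3 + 2*n^2 - 370*n + 300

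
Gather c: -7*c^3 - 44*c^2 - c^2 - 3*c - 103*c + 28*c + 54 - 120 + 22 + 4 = -7*c^3 - 45*c^2 - 78*c - 40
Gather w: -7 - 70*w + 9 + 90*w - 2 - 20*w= 0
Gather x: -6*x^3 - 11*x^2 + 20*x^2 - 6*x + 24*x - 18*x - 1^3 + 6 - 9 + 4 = -6*x^3 + 9*x^2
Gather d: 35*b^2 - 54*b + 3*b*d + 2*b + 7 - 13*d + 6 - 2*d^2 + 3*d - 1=35*b^2 - 52*b - 2*d^2 + d*(3*b - 10) + 12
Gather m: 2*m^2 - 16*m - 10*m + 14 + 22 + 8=2*m^2 - 26*m + 44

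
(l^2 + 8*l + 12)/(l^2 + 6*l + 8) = (l + 6)/(l + 4)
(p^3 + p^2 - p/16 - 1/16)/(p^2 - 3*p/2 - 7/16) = (4*p^2 + 3*p - 1)/(4*p - 7)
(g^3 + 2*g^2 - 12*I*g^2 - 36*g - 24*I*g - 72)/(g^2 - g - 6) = (g^2 - 12*I*g - 36)/(g - 3)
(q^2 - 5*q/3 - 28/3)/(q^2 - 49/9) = 3*(q - 4)/(3*q - 7)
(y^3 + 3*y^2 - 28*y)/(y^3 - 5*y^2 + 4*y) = (y + 7)/(y - 1)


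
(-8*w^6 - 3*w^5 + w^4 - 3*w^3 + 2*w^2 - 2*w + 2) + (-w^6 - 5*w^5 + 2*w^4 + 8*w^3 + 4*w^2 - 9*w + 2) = -9*w^6 - 8*w^5 + 3*w^4 + 5*w^3 + 6*w^2 - 11*w + 4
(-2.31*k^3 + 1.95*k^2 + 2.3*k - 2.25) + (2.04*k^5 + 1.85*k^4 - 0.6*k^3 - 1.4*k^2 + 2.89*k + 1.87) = 2.04*k^5 + 1.85*k^4 - 2.91*k^3 + 0.55*k^2 + 5.19*k - 0.38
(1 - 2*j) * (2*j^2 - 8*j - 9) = -4*j^3 + 18*j^2 + 10*j - 9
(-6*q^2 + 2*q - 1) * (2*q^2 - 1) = -12*q^4 + 4*q^3 + 4*q^2 - 2*q + 1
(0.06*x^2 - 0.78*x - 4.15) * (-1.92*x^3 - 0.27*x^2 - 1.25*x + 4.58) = -0.1152*x^5 + 1.4814*x^4 + 8.1036*x^3 + 2.3703*x^2 + 1.6151*x - 19.007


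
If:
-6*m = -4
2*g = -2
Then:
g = -1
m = 2/3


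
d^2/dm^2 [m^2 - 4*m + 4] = 2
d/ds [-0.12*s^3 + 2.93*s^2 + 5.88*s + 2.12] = -0.36*s^2 + 5.86*s + 5.88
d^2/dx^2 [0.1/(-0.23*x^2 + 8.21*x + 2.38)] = (-0.01058*x^2 + 0.37766*x + 0.1*(0.46*x - 8.21)*(0.92*x - 16.42) + 0.10948)/(-0.23*x^2 + 8.21*x + 2.38)^3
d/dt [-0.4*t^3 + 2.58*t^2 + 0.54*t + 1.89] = -1.2*t^2 + 5.16*t + 0.54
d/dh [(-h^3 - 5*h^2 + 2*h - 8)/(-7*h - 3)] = 2*(7*h^3 + 22*h^2 + 15*h - 31)/(49*h^2 + 42*h + 9)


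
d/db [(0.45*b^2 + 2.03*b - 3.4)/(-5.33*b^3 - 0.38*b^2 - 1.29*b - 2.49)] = (2.3985*b^4 + 21.6398*b^3 - 54.1751*b^2 - 4.825*b - 9.4407)/(28.4089*b^6 + 4.0508*b^5 + 13.8958*b^4 + 27.5238*b^3 + 3.5565*b^2 + 6.4242*b + 6.2001)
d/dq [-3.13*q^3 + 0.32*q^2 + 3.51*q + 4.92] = -9.39*q^2 + 0.64*q + 3.51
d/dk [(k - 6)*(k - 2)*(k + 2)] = 3*k^2 - 12*k - 4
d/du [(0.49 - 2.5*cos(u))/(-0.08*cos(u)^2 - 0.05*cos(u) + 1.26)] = (0.2*cos(u)^2 - 0.0784*cos(u) + 3.1255)*sin(u)/(0.0064*cos(u)^4 + 0.008*cos(u)^3 - 0.1991*cos(u)^2 - 0.126*cos(u) + 1.5876)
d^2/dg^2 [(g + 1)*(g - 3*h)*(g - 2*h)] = 6*g - 10*h + 2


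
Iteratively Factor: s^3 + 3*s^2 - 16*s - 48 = (s + 4)*(s^2 - s - 12) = (s + 3)*(s + 4)*(s - 4)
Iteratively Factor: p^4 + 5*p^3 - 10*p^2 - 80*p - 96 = (p - 4)*(p^3 + 9*p^2 + 26*p + 24) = (p - 4)*(p + 2)*(p^2 + 7*p + 12) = (p - 4)*(p + 2)*(p + 4)*(p + 3)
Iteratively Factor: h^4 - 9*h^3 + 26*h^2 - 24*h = (h - 4)*(h^3 - 5*h^2 + 6*h) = (h - 4)*(h - 2)*(h^2 - 3*h) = (h - 4)*(h - 3)*(h - 2)*(h)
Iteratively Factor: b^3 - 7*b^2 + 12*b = (b - 4)*(b^2 - 3*b) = (b - 4)*(b - 3)*(b)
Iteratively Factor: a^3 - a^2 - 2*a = (a + 1)*(a^2 - 2*a) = (a - 2)*(a + 1)*(a)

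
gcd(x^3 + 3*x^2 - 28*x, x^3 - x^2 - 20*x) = x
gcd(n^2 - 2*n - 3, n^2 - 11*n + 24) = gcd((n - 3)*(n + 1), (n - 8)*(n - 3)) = n - 3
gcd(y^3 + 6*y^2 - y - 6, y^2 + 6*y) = y + 6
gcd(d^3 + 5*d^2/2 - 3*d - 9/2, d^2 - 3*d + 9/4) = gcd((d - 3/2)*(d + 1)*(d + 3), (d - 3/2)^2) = d - 3/2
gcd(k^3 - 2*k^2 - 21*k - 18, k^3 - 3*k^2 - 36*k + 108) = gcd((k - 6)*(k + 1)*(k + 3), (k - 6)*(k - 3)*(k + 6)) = k - 6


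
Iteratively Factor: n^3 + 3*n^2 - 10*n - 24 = (n + 2)*(n^2 + n - 12) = (n + 2)*(n + 4)*(n - 3)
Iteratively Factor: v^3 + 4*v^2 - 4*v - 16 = (v + 4)*(v^2 - 4) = (v + 2)*(v + 4)*(v - 2)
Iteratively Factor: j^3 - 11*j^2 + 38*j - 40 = (j - 4)*(j^2 - 7*j + 10) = (j - 4)*(j - 2)*(j - 5)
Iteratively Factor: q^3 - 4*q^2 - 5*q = (q - 5)*(q^2 + q) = (q - 5)*(q + 1)*(q)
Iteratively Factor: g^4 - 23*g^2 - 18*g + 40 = (g - 1)*(g^3 + g^2 - 22*g - 40) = (g - 5)*(g - 1)*(g^2 + 6*g + 8) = (g - 5)*(g - 1)*(g + 2)*(g + 4)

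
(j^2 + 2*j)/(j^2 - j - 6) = j/(j - 3)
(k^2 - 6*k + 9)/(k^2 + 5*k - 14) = (k^2 - 6*k + 9)/(k^2 + 5*k - 14)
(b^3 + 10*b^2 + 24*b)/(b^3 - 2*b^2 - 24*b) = (b + 6)/(b - 6)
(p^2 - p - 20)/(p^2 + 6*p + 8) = (p - 5)/(p + 2)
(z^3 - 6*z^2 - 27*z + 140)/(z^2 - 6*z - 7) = (z^2 + z - 20)/(z + 1)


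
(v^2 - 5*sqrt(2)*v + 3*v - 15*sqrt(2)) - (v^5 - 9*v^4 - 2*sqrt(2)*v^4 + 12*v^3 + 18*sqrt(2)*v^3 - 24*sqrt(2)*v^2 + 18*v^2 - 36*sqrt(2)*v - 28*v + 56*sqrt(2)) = -v^5 + 2*sqrt(2)*v^4 + 9*v^4 - 18*sqrt(2)*v^3 - 12*v^3 - 17*v^2 + 24*sqrt(2)*v^2 + 31*v + 31*sqrt(2)*v - 71*sqrt(2)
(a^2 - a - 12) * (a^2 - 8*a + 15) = a^4 - 9*a^3 + 11*a^2 + 81*a - 180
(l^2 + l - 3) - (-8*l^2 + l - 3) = 9*l^2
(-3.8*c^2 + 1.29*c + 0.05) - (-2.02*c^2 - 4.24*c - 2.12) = -1.78*c^2 + 5.53*c + 2.17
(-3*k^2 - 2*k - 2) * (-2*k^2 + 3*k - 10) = 6*k^4 - 5*k^3 + 28*k^2 + 14*k + 20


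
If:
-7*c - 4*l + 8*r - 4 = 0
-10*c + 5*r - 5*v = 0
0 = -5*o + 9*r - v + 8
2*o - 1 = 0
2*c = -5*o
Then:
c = -5/4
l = 7/16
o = 1/2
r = -3/8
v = 17/8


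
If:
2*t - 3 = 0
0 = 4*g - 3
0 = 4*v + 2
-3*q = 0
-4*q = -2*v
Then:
No Solution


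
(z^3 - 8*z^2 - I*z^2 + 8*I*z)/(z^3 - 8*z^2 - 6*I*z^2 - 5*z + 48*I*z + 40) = z/(z - 5*I)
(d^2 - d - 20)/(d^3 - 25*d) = (d + 4)/(d*(d + 5))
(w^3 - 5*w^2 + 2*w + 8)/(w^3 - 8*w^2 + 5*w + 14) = (w - 4)/(w - 7)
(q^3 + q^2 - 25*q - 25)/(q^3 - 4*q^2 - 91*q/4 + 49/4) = 4*(q^3 + q^2 - 25*q - 25)/(4*q^3 - 16*q^2 - 91*q + 49)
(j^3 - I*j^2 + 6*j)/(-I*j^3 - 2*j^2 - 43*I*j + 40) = j*(-j^2 + I*j - 6)/(I*j^3 + 2*j^2 + 43*I*j - 40)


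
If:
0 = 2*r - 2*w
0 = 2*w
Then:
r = 0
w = 0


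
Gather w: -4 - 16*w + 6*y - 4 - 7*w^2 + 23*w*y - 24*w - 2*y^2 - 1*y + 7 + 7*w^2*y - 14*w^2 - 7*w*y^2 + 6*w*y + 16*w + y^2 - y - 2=w^2*(7*y - 21) + w*(-7*y^2 + 29*y - 24) - y^2 + 4*y - 3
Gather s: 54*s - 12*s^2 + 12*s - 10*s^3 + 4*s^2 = -10*s^3 - 8*s^2 + 66*s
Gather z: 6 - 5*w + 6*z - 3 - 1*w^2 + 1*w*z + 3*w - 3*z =-w^2 - 2*w + z*(w + 3) + 3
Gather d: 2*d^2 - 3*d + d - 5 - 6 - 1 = 2*d^2 - 2*d - 12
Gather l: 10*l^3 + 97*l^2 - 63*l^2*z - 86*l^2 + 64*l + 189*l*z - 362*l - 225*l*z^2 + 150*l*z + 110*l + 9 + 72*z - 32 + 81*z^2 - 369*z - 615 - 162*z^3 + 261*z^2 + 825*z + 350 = 10*l^3 + l^2*(11 - 63*z) + l*(-225*z^2 + 339*z - 188) - 162*z^3 + 342*z^2 + 528*z - 288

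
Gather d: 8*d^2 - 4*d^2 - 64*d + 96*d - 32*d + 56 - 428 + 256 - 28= 4*d^2 - 144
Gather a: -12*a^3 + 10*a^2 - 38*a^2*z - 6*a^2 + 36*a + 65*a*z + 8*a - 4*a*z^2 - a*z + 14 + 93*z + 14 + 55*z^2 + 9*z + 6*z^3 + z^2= -12*a^3 + a^2*(4 - 38*z) + a*(-4*z^2 + 64*z + 44) + 6*z^3 + 56*z^2 + 102*z + 28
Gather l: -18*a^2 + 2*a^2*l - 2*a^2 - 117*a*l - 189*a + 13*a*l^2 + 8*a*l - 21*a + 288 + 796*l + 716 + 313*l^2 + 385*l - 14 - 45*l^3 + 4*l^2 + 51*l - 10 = -20*a^2 - 210*a - 45*l^3 + l^2*(13*a + 317) + l*(2*a^2 - 109*a + 1232) + 980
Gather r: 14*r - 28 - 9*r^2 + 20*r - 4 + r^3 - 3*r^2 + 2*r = r^3 - 12*r^2 + 36*r - 32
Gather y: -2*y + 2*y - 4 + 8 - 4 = 0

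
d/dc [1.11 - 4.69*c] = -4.69000000000000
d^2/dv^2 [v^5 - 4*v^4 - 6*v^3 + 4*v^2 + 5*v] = 20*v^3 - 48*v^2 - 36*v + 8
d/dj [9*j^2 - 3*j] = 18*j - 3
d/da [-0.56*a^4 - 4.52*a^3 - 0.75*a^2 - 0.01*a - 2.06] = -2.24*a^3 - 13.56*a^2 - 1.5*a - 0.01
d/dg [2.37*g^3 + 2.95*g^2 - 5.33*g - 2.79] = 7.11*g^2 + 5.9*g - 5.33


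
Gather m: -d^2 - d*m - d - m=-d^2 - d + m*(-d - 1)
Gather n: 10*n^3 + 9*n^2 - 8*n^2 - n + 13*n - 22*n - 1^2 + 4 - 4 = 10*n^3 + n^2 - 10*n - 1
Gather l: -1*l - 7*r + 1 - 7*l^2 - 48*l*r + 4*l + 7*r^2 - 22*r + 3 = -7*l^2 + l*(3 - 48*r) + 7*r^2 - 29*r + 4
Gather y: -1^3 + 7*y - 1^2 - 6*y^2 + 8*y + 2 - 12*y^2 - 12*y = -18*y^2 + 3*y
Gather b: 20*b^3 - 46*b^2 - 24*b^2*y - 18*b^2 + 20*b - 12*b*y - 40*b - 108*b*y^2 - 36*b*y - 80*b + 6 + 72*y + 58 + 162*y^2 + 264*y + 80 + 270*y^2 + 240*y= 20*b^3 + b^2*(-24*y - 64) + b*(-108*y^2 - 48*y - 100) + 432*y^2 + 576*y + 144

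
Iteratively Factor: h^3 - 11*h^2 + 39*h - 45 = (h - 3)*(h^2 - 8*h + 15) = (h - 5)*(h - 3)*(h - 3)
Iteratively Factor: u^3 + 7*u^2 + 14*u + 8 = (u + 2)*(u^2 + 5*u + 4) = (u + 1)*(u + 2)*(u + 4)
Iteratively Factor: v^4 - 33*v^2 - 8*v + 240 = (v - 3)*(v^3 + 3*v^2 - 24*v - 80) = (v - 3)*(v + 4)*(v^2 - v - 20) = (v - 3)*(v + 4)^2*(v - 5)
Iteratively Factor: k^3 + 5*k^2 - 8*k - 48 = (k + 4)*(k^2 + k - 12) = (k - 3)*(k + 4)*(k + 4)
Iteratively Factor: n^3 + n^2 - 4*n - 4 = (n + 1)*(n^2 - 4) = (n - 2)*(n + 1)*(n + 2)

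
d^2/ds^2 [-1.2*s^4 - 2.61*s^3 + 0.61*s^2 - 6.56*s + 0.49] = -14.4*s^2 - 15.66*s + 1.22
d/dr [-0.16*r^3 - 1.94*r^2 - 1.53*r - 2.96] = -0.48*r^2 - 3.88*r - 1.53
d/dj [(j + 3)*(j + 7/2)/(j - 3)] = (j^2 - 6*j - 30)/(j^2 - 6*j + 9)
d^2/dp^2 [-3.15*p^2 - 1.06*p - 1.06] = -6.30000000000000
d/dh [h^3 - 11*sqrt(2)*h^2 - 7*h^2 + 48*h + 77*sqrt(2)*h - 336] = 3*h^2 - 22*sqrt(2)*h - 14*h + 48 + 77*sqrt(2)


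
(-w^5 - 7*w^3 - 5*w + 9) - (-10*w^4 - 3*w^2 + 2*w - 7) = -w^5 + 10*w^4 - 7*w^3 + 3*w^2 - 7*w + 16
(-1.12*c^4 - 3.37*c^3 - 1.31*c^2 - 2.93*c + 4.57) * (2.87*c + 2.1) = -3.2144*c^5 - 12.0239*c^4 - 10.8367*c^3 - 11.1601*c^2 + 6.9629*c + 9.597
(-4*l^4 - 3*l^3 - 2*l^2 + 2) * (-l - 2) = 4*l^5 + 11*l^4 + 8*l^3 + 4*l^2 - 2*l - 4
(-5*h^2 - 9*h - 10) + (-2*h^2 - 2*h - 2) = -7*h^2 - 11*h - 12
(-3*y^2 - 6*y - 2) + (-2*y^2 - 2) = -5*y^2 - 6*y - 4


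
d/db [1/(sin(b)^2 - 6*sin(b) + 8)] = 2*(3 - sin(b))*cos(b)/(sin(b)^2 - 6*sin(b) + 8)^2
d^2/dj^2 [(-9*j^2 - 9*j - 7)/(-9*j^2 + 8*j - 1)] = 2*(1377*j^3 + 1458*j^2 - 1755*j + 466)/(729*j^6 - 1944*j^5 + 1971*j^4 - 944*j^3 + 219*j^2 - 24*j + 1)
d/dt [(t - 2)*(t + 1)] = 2*t - 1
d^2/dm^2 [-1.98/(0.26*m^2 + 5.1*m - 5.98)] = (0.267696*m^2 + 5.25096*m - 1.98*(0.52*m + 5.1)*(1.04*m + 10.2) - 6.157008)/(0.26*m^2 + 5.1*m - 5.98)^3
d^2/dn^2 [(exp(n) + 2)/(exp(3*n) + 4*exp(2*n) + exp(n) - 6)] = (4*exp(3*n) + 6*exp(2*n) + 16*exp(n) + 6)*exp(n)/(exp(6*n) + 6*exp(5*n) + 3*exp(4*n) - 28*exp(3*n) - 9*exp(2*n) + 54*exp(n) - 27)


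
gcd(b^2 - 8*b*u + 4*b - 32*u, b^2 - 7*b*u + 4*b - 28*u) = b + 4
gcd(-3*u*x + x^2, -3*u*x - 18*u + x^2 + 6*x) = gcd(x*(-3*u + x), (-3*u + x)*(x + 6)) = -3*u + x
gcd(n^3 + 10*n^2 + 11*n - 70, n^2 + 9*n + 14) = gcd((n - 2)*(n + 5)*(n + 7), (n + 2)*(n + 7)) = n + 7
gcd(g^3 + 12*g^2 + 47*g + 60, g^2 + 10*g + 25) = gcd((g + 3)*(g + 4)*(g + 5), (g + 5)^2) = g + 5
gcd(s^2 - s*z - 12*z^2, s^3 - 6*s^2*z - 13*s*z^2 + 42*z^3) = s + 3*z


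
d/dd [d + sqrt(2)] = 1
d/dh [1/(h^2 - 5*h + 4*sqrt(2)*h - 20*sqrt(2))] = (-2*h - 4*sqrt(2) + 5)/(h^2 - 5*h + 4*sqrt(2)*h - 20*sqrt(2))^2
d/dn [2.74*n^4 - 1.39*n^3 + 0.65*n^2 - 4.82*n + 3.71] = 10.96*n^3 - 4.17*n^2 + 1.3*n - 4.82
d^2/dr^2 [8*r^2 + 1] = 16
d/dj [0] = 0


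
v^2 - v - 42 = (v - 7)*(v + 6)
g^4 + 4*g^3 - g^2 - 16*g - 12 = (g - 2)*(g + 1)*(g + 2)*(g + 3)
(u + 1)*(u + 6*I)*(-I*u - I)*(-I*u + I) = -u^4 - u^3 - 6*I*u^3 + u^2 - 6*I*u^2 + u + 6*I*u + 6*I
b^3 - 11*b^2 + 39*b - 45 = (b - 5)*(b - 3)^2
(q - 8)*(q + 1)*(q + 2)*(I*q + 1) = I*q^4 + q^3 - 5*I*q^3 - 5*q^2 - 22*I*q^2 - 22*q - 16*I*q - 16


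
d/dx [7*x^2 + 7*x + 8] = 14*x + 7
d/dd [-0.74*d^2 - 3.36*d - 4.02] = -1.48*d - 3.36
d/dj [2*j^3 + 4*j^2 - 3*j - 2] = 6*j^2 + 8*j - 3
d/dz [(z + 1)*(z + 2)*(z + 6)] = 3*z^2 + 18*z + 20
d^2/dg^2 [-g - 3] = 0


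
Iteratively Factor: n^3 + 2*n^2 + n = (n)*(n^2 + 2*n + 1) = n*(n + 1)*(n + 1)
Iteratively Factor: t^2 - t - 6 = (t - 3)*(t + 2)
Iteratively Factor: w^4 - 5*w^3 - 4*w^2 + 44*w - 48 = (w - 2)*(w^3 - 3*w^2 - 10*w + 24) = (w - 4)*(w - 2)*(w^2 + w - 6) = (w - 4)*(w - 2)^2*(w + 3)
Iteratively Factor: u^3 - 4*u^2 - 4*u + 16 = (u - 4)*(u^2 - 4) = (u - 4)*(u + 2)*(u - 2)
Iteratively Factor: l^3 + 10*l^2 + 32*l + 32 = (l + 2)*(l^2 + 8*l + 16) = (l + 2)*(l + 4)*(l + 4)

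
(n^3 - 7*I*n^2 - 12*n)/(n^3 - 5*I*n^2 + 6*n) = (n^2 - 7*I*n - 12)/(n^2 - 5*I*n + 6)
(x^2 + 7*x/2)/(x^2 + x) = (x + 7/2)/(x + 1)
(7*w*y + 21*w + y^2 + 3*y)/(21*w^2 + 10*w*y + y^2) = (y + 3)/(3*w + y)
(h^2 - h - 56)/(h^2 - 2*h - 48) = (h + 7)/(h + 6)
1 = 1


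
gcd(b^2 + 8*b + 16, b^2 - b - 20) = b + 4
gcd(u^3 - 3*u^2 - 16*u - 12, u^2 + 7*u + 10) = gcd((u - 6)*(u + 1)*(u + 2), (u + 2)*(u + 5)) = u + 2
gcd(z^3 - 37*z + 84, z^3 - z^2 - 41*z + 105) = z^2 + 4*z - 21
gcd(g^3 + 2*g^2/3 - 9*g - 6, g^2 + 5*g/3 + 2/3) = g + 2/3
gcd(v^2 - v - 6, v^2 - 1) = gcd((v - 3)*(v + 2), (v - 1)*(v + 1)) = 1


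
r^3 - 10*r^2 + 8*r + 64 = (r - 8)*(r - 4)*(r + 2)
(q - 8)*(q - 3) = q^2 - 11*q + 24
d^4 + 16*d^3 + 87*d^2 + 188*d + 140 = (d + 2)^2*(d + 5)*(d + 7)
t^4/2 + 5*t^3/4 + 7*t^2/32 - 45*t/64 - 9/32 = (t/2 + 1)*(t - 3/4)*(t + 1/2)*(t + 3/4)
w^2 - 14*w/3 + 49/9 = (w - 7/3)^2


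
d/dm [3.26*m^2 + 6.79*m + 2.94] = 6.52*m + 6.79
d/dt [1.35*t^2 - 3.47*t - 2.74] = 2.7*t - 3.47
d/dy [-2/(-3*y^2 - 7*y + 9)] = 2*(-6*y - 7)/(3*y^2 + 7*y - 9)^2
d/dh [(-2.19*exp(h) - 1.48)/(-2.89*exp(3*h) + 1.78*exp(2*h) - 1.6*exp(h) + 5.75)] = (-12.6582*exp(3*h) - 8.9334*exp(2*h) + 5.2688*exp(h) - 14.9605)*exp(h)/(8.3521*exp(6*h) - 10.2884*exp(5*h) + 12.4164*exp(4*h) - 38.931*exp(3*h) + 23.03*exp(2*h) - 18.4*exp(h) + 33.0625)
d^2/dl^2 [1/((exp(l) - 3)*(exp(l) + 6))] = (4*exp(3*l) + 9*exp(2*l) + 81*exp(l) + 54)*exp(l)/(exp(6*l) + 9*exp(5*l) - 27*exp(4*l) - 297*exp(3*l) + 486*exp(2*l) + 2916*exp(l) - 5832)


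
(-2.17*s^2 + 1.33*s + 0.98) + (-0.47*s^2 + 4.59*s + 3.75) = -2.64*s^2 + 5.92*s + 4.73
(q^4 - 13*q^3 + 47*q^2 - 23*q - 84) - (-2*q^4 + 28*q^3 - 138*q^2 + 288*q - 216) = 3*q^4 - 41*q^3 + 185*q^2 - 311*q + 132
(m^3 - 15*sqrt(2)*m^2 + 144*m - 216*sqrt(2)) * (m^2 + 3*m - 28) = m^5 - 15*sqrt(2)*m^4 + 3*m^4 - 45*sqrt(2)*m^3 + 116*m^3 + 204*sqrt(2)*m^2 + 432*m^2 - 4032*m - 648*sqrt(2)*m + 6048*sqrt(2)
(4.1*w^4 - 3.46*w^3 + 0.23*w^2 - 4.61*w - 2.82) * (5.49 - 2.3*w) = -9.43*w^5 + 30.467*w^4 - 19.5244*w^3 + 11.8657*w^2 - 18.8229*w - 15.4818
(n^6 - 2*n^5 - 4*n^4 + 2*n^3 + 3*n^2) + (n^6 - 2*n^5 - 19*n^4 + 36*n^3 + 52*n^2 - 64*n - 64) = 2*n^6 - 4*n^5 - 23*n^4 + 38*n^3 + 55*n^2 - 64*n - 64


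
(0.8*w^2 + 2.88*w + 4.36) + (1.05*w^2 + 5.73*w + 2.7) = 1.85*w^2 + 8.61*w + 7.06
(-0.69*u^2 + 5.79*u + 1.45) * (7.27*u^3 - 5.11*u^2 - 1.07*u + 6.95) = -5.0163*u^5 + 45.6192*u^4 - 18.3071*u^3 - 18.4003*u^2 + 38.689*u + 10.0775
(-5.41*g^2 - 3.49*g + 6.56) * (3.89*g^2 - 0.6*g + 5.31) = -21.0449*g^4 - 10.3301*g^3 - 1.1147*g^2 - 22.4679*g + 34.8336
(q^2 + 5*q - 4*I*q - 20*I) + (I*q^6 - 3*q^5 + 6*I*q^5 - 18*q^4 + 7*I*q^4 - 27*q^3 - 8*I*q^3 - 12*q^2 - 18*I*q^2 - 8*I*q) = I*q^6 - 3*q^5 + 6*I*q^5 - 18*q^4 + 7*I*q^4 - 27*q^3 - 8*I*q^3 - 11*q^2 - 18*I*q^2 + 5*q - 12*I*q - 20*I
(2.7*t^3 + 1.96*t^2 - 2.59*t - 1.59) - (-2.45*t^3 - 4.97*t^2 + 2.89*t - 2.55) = 5.15*t^3 + 6.93*t^2 - 5.48*t + 0.96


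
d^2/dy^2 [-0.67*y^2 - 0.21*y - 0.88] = -1.34000000000000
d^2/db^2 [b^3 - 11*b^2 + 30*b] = 6*b - 22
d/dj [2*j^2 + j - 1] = 4*j + 1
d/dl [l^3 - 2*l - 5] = 3*l^2 - 2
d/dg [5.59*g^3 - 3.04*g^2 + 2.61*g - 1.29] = 16.77*g^2 - 6.08*g + 2.61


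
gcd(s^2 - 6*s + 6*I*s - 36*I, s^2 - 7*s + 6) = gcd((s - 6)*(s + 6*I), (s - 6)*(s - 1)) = s - 6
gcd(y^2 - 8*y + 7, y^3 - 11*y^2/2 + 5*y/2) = 1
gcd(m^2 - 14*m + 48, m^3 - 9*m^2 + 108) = m - 6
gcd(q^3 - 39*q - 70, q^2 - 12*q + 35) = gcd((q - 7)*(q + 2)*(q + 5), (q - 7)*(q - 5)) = q - 7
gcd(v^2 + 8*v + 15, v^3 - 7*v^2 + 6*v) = 1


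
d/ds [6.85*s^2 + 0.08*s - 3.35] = 13.7*s + 0.08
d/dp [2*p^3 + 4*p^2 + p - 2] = 6*p^2 + 8*p + 1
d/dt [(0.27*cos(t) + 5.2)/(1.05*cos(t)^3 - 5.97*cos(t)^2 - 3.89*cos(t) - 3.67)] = (0.567*cos(t)^3 + 14.7681*cos(t)^2 - 62.088*cos(t) - 19.2371)*sin(t)/(1.1025*cos(t)^6 - 12.537*cos(t)^5 + 27.4719*cos(t)^4 + 38.7396*cos(t)^3 + 58.9519*cos(t)^2 + 28.5526*cos(t) + 13.4689)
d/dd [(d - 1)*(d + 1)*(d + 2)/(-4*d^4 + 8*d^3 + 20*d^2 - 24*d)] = (d^2 + 2*d - 3)/(4*d^2*(d^2 - 6*d + 9))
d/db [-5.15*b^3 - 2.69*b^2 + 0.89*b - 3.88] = -15.45*b^2 - 5.38*b + 0.89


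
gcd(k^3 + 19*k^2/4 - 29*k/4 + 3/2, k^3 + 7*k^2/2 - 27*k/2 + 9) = k^2 + 5*k - 6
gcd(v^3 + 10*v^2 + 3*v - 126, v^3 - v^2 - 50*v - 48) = v + 6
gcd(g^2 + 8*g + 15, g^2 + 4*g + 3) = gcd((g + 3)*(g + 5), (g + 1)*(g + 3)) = g + 3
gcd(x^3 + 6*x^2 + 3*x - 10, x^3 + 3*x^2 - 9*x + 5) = x^2 + 4*x - 5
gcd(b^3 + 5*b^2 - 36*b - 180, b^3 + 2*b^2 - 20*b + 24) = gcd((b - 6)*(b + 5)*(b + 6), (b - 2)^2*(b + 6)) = b + 6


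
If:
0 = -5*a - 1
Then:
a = -1/5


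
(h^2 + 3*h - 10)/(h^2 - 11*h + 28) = (h^2 + 3*h - 10)/(h^2 - 11*h + 28)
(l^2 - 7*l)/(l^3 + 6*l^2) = (l - 7)/(l*(l + 6))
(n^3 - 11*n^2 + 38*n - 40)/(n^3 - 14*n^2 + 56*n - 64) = (n - 5)/(n - 8)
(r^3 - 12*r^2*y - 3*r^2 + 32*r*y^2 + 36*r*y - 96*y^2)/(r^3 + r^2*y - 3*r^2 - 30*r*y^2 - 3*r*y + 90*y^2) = (-r^2 + 12*r*y - 32*y^2)/(-r^2 - r*y + 30*y^2)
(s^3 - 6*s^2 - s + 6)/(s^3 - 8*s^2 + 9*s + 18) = (s - 1)/(s - 3)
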